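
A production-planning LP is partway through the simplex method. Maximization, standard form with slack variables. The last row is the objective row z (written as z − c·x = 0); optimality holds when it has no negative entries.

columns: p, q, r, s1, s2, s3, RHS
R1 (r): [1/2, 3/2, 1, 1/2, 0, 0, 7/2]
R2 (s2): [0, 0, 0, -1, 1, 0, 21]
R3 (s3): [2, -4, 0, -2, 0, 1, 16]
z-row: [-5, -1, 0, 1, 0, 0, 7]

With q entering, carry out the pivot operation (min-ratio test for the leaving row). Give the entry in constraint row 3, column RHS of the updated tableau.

Ratio test on column q — row 1: (7/2)/(3/2) = 7/3; row 2: entry 0 ≤ 0; row 3: entry -4 ≤ 0. Minimum is 7/3 at row 1 (r leaves); pivot element 3/2.
Divide row 1 by 3/2; eliminate column q from the other rows.
Row 3 update in column RHS: 16 − (-4)·(7/3) = 76/3.

76/3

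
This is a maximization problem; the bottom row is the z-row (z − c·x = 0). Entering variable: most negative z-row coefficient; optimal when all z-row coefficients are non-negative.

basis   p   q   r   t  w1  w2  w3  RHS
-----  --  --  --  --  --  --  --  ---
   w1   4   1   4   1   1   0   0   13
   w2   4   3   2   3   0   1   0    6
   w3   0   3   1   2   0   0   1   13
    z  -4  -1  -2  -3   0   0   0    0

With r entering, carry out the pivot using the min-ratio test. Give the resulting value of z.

Ratio test on column r — row 1: 13/4 = 13/4; row 2: 6/2 = 3; row 3: 13/1 = 13. Minimum is 3 at row 2 (w2 leaves); pivot element 2.
Pivot on row 2; the z-row RHS becomes 0 − (-2)·3 = 6.

6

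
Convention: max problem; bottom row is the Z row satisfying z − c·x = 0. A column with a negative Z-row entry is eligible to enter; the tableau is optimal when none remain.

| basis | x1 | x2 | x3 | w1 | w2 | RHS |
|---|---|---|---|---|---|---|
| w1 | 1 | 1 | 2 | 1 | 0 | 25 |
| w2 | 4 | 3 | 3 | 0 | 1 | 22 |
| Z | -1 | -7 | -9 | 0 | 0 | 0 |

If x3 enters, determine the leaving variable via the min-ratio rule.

Column x3 entries and ratios — w1: 25/2 = 25/2; w2: 22/3 = 22/3.
Smallest ratio is 22/3 in the row of w2, so w2 leaves.

w2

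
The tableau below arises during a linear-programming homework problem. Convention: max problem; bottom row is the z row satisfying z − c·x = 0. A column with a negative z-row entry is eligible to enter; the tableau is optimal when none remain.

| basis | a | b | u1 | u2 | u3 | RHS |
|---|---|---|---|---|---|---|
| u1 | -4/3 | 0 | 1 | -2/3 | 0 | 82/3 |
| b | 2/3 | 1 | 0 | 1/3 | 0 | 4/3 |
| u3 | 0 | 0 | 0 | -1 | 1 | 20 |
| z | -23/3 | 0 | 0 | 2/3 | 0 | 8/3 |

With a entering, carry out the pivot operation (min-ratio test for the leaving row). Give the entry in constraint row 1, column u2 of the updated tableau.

Ratio test on column a — row 1: entry -4/3 ≤ 0; row 2: (4/3)/(2/3) = 2; row 3: entry 0 ≤ 0. Minimum is 2 at row 2 (b leaves); pivot element 2/3.
Divide row 2 by 2/3; eliminate column a from the other rows.
Row 1 update in column u2: -2/3 − (-4/3)·(1/2) = 0.

0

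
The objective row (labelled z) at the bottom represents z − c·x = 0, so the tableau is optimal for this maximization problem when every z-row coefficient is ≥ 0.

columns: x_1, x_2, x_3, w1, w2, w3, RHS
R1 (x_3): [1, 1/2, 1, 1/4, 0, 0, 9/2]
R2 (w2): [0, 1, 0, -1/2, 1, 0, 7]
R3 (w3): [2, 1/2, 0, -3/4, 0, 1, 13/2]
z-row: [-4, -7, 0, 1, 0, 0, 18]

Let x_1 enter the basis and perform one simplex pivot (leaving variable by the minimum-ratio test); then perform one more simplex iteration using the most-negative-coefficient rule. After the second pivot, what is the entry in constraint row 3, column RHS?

Ratio test on column x_1 — row 1: (9/2)/1 = 9/2; row 2: entry 0 ≤ 0; row 3: (13/2)/2 = 13/4. Minimum is 13/4 at row 3 (w3 leaves); pivot element 2.
Divide row 3 by 2; eliminate column x_1 from the other rows.
Second iteration: most negative z-row entry is -6 in column x_2, so x_2 enters.
Ratio test on column x_2 — row 1: (5/4)/(1/4) = 5; row 2: 7/1 = 7; row 3: (13/4)/(1/4) = 13. Minimum is 5 at row 1 (x_3 leaves); pivot element 1/4.
Divide row 1 by 1/4; eliminate column x_2 from the other rows.
After both pivots, the entry at constraint row 3, column RHS is 2.

2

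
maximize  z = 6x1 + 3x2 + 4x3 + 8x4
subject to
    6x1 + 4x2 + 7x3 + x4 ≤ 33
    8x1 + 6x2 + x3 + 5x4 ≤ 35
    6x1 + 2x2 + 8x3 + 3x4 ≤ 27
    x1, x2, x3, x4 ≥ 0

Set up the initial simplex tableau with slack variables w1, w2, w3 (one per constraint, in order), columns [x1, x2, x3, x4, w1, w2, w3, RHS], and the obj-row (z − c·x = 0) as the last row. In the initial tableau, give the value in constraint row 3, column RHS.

The RHS of constraint 3 is b_3 = 27.

27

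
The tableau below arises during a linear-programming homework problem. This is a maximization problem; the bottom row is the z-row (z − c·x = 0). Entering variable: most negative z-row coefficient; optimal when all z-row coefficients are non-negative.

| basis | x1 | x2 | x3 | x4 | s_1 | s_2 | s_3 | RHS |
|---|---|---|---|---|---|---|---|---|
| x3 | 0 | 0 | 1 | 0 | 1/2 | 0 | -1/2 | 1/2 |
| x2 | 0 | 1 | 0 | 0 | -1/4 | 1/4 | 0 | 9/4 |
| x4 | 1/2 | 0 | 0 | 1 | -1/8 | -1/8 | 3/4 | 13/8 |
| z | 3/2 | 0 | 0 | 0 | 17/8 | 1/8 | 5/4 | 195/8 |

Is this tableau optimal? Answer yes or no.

Every z-row coefficient is ≥ 0, so the tableau is optimal.

yes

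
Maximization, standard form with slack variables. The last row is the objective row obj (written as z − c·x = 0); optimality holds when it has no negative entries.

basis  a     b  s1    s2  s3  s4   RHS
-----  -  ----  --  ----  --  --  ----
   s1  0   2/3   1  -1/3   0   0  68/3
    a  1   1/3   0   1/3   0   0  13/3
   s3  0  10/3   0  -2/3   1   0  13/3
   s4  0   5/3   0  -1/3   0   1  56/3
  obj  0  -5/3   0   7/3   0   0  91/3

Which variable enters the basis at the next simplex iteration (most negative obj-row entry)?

Negative obj-row entries: b: -5/3.
The most negative is -5/3 in column b, so b enters.

b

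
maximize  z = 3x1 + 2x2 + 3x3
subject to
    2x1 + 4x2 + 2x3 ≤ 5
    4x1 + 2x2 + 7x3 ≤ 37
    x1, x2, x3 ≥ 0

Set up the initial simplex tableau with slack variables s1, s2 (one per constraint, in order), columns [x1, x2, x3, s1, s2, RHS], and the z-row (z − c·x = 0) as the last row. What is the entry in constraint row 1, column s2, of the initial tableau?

0

Slack s2 belongs to constraint 2; its column is the unit vector e_2, so the entry in row 1 is 0.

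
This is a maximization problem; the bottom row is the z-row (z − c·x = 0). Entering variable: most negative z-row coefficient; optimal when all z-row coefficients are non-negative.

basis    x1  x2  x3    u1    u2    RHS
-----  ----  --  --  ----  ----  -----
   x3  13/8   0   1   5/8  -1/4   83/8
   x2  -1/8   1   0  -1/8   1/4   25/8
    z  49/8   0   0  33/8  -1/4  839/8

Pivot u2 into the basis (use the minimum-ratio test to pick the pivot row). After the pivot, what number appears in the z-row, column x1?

6

Ratio test on column u2 — row 1: entry -1/4 ≤ 0; row 2: (25/8)/(1/4) = 25/2. Minimum is 25/2 at row 2 (x2 leaves); pivot element 1/4.
Divide row 2 by 1/4; eliminate column u2 from the other rows.
z-row update in column x1: 49/8 − (-1/4)·(-1/2) = 6.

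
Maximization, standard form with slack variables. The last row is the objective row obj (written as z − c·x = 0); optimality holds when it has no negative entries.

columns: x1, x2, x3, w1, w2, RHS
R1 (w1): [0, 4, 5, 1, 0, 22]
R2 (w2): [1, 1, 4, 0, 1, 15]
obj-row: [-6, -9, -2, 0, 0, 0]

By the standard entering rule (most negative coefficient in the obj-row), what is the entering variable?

Negative obj-row entries: x1: -6, x2: -9, x3: -2.
The most negative is -9 in column x2, so x2 enters.

x2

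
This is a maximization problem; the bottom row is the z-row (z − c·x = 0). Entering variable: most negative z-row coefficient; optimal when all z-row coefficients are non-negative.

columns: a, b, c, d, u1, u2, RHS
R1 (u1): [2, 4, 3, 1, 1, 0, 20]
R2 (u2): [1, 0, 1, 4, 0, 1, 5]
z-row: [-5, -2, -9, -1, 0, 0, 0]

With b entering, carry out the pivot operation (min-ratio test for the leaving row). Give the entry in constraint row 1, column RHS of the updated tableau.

5

Ratio test on column b — row 1: 20/4 = 5; row 2: entry 0 ≤ 0. Minimum is 5 at row 1 (u1 leaves); pivot element 4.
Divide row 1 by 4; eliminate column b from the other rows.
In the new row 1, the RHS entry is the old entry divided by the pivot: 20/4 = 5.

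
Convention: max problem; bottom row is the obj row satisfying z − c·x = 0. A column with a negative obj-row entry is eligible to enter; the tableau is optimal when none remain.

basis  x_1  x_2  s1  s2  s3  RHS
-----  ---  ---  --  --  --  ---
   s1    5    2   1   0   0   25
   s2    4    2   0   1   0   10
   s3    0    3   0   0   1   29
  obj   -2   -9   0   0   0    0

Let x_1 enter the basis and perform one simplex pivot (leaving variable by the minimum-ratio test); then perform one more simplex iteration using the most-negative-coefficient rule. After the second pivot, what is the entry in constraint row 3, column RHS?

Ratio test on column x_1 — row 1: 25/5 = 5; row 2: 10/4 = 5/2; row 3: entry 0 ≤ 0. Minimum is 5/2 at row 2 (s2 leaves); pivot element 4.
Divide row 2 by 4; eliminate column x_1 from the other rows.
Second iteration: most negative obj-row entry is -8 in column x_2, so x_2 enters.
Ratio test on column x_2 — row 1: entry -1/2 ≤ 0; row 2: (5/2)/(1/2) = 5; row 3: 29/3 = 29/3. Minimum is 5 at row 2 (x_1 leaves); pivot element 1/2.
Divide row 2 by 1/2; eliminate column x_2 from the other rows.
After both pivots, the entry at constraint row 3, column RHS is 14.

14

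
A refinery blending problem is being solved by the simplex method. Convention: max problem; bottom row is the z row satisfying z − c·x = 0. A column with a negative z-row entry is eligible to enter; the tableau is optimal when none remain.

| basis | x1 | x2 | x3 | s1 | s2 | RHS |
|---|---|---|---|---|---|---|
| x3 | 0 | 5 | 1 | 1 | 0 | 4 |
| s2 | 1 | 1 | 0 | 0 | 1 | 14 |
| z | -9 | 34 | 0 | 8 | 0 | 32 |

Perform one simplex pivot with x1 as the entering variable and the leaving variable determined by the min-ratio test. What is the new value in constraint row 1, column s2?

0

Ratio test on column x1 — row 1: entry 0 ≤ 0; row 2: 14/1 = 14. Minimum is 14 at row 2 (s2 leaves); pivot element 1.
Divide row 2 by 1; eliminate column x1 from the other rows.
Row 1 update in column s2: 0 − 0·1 = 0.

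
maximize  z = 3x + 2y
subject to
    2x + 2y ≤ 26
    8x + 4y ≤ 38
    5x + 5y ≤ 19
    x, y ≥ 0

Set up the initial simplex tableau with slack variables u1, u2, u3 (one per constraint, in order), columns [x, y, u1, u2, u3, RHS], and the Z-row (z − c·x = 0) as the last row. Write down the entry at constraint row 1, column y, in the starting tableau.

2

Constraint 1 has coefficient 2 on y.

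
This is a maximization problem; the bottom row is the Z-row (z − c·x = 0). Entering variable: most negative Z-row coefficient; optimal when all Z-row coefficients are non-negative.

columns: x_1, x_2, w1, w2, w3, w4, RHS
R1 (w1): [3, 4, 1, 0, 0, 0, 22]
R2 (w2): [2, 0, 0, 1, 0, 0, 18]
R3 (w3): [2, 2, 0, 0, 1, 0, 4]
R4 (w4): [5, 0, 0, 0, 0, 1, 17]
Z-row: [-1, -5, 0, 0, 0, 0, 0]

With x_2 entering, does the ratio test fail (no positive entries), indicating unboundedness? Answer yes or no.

no

Column x_2 has positive entries in row(s) 1, 3, so the ratio test bounds it — not unbounded.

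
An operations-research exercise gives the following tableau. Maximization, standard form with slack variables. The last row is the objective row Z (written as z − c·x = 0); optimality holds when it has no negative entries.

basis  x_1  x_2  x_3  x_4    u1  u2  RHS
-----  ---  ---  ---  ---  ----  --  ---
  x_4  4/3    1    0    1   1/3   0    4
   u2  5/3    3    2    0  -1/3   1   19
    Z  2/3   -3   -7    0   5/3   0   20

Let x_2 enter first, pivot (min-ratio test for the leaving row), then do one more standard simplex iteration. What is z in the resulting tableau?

113/2

Ratio test on column x_2 — row 1: 4/1 = 4; row 2: 19/3 = 19/3. Minimum is 4 at row 1 (x_4 leaves); pivot element 1.
Pivot on row 1; the Z-row RHS becomes 20 − (-3)·4 = 32.
Next entering variable (most negative Z-row entry -7): x_3.
Ratio test on column x_3 — row 1: entry 0 ≤ 0; row 2: 7/2 = 7/2. Minimum is 7/2 at row 2 (u2 leaves); pivot element 2.
After the second pivot the Z-row RHS is 32 − (-7)·(7/2) = 113/2.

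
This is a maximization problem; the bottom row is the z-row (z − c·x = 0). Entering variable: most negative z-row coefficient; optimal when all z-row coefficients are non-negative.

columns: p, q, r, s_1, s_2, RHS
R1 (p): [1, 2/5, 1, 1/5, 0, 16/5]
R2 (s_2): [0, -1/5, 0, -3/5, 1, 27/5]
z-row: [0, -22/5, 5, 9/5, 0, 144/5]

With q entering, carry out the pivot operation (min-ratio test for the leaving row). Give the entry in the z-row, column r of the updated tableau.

Ratio test on column q — row 1: (16/5)/(2/5) = 8; row 2: entry -1/5 ≤ 0. Minimum is 8 at row 1 (p leaves); pivot element 2/5.
Divide row 1 by 2/5; eliminate column q from the other rows.
z-row update in column r: 5 − (-22/5)·(5/2) = 16.

16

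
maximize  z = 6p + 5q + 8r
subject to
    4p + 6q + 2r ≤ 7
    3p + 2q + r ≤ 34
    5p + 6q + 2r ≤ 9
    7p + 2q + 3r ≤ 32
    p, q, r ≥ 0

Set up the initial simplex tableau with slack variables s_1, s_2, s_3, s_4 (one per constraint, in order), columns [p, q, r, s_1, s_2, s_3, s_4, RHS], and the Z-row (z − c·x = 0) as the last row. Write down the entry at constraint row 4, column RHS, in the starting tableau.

32

The RHS of constraint 4 is b_4 = 32.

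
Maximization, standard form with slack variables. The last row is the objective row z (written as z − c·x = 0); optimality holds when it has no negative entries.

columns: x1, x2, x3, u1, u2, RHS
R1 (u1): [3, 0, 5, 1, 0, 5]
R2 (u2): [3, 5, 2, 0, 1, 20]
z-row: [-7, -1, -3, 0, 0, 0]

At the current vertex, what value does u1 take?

u1 is basic (row 1); its value is the RHS of that row, 5.

5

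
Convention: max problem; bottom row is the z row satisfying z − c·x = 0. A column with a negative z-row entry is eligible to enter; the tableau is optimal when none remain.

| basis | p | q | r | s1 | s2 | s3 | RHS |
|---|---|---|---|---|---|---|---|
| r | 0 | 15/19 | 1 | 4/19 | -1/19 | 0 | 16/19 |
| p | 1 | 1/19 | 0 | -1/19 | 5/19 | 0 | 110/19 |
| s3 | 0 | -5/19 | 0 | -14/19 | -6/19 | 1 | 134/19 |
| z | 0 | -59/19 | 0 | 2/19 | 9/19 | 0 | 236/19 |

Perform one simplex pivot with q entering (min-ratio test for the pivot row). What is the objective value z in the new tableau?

236/15

Ratio test on column q — row 1: (16/19)/(15/19) = 16/15; row 2: (110/19)/(1/19) = 110; row 3: entry -5/19 ≤ 0. Minimum is 16/15 at row 1 (r leaves); pivot element 15/19.
Pivot on row 1; the z-row RHS becomes 236/19 − (-59/19)·(16/15) = 236/15.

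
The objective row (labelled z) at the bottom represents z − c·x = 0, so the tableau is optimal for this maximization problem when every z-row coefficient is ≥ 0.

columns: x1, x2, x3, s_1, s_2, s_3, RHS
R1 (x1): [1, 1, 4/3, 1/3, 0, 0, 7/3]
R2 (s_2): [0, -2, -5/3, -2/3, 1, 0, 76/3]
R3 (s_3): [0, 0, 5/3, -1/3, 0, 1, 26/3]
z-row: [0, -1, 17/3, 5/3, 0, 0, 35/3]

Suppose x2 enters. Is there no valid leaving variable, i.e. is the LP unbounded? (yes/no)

Column x2 has positive entries in row(s) 1, so the ratio test bounds it — not unbounded.

no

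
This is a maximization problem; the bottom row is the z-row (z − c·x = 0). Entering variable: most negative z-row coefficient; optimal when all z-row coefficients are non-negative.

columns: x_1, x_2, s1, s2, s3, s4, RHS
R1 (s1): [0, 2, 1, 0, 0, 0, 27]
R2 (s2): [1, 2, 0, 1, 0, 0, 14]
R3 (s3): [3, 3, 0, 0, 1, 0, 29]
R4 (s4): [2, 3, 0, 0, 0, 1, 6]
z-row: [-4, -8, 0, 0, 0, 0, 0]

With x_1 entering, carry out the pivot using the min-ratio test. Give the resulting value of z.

Ratio test on column x_1 — row 1: entry 0 ≤ 0; row 2: 14/1 = 14; row 3: 29/3 = 29/3; row 4: 6/2 = 3. Minimum is 3 at row 4 (s4 leaves); pivot element 2.
Pivot on row 4; the z-row RHS becomes 0 − (-4)·3 = 12.

12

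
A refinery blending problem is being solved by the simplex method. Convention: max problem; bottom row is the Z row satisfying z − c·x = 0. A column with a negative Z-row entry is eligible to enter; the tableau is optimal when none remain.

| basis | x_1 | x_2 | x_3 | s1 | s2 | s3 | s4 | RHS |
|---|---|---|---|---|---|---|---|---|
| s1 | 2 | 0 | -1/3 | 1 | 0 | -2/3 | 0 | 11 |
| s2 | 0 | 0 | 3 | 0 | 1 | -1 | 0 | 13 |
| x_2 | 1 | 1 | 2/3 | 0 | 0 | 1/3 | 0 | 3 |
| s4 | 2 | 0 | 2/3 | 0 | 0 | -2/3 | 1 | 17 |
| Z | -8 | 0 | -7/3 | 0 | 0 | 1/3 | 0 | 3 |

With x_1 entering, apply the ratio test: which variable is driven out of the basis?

x_2

Column x_1 entries and ratios — s1: 11/2 = 11/2; s2: 0 ≤ 0, skip; x_2: 3/1 = 3; s4: 17/2 = 17/2.
Smallest ratio is 3 in the row of x_2, so x_2 leaves.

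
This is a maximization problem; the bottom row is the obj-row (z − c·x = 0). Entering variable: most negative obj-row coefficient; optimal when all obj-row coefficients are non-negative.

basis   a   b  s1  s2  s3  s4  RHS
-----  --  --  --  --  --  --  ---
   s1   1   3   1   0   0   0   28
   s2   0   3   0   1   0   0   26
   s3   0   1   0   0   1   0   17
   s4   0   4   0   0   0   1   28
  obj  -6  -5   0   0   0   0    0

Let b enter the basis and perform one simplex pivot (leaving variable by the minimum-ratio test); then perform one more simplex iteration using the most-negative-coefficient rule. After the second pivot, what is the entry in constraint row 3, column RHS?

10

Ratio test on column b — row 1: 28/3 = 28/3; row 2: 26/3 = 26/3; row 3: 17/1 = 17; row 4: 28/4 = 7. Minimum is 7 at row 4 (s4 leaves); pivot element 4.
Divide row 4 by 4; eliminate column b from the other rows.
Second iteration: most negative obj-row entry is -6 in column a, so a enters.
Ratio test on column a — row 1: 7/1 = 7; row 2: entry 0 ≤ 0; row 3: entry 0 ≤ 0; row 4: entry 0 ≤ 0. Minimum is 7 at row 1 (s1 leaves); pivot element 1.
Divide row 1 by 1; eliminate column a from the other rows.
After both pivots, the entry at constraint row 3, column RHS is 10.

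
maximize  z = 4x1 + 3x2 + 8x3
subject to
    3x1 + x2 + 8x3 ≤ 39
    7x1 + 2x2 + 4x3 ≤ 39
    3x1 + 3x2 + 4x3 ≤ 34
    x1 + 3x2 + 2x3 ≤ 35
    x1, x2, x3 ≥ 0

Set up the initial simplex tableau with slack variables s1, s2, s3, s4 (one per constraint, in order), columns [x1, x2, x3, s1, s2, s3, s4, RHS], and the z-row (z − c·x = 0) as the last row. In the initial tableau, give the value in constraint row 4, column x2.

3

Constraint 4 has coefficient 3 on x2.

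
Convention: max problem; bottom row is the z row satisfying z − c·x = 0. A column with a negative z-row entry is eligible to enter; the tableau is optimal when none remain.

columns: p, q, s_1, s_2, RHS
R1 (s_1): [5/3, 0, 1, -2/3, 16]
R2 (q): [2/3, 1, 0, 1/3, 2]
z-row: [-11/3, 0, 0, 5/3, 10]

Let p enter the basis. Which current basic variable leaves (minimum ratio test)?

Column p entries and ratios — s_1: 16/(5/3) = 48/5; q: 2/(2/3) = 3.
Smallest ratio is 3 in the row of q, so q leaves.

q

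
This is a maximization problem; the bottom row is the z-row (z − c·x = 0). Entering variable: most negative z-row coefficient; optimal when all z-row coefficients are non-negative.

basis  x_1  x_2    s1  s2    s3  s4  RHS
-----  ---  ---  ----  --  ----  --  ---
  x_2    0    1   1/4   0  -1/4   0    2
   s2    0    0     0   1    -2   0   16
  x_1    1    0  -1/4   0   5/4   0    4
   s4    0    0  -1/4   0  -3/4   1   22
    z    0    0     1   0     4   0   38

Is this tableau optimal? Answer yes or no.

Every z-row coefficient is ≥ 0, so the tableau is optimal.

yes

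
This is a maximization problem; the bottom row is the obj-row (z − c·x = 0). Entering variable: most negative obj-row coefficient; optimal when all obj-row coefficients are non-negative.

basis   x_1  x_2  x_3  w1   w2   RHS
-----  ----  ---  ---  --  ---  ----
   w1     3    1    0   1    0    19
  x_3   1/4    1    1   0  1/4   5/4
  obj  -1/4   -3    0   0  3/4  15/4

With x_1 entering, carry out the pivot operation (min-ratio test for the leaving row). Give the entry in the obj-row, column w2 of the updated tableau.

Ratio test on column x_1 — row 1: 19/3 = 19/3; row 2: (5/4)/(1/4) = 5. Minimum is 5 at row 2 (x_3 leaves); pivot element 1/4.
Divide row 2 by 1/4; eliminate column x_1 from the other rows.
obj-row update in column w2: 3/4 − (-1/4)·1 = 1.

1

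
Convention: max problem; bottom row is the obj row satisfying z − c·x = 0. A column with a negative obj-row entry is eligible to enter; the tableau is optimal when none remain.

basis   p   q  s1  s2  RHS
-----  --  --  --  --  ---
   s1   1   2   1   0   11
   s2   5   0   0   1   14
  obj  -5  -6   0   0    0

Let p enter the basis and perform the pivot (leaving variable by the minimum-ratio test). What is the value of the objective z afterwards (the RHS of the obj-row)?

14

Ratio test on column p — row 1: 11/1 = 11; row 2: 14/5 = 14/5. Minimum is 14/5 at row 2 (s2 leaves); pivot element 5.
Pivot on row 2; the obj-row RHS becomes 0 − (-5)·(14/5) = 14.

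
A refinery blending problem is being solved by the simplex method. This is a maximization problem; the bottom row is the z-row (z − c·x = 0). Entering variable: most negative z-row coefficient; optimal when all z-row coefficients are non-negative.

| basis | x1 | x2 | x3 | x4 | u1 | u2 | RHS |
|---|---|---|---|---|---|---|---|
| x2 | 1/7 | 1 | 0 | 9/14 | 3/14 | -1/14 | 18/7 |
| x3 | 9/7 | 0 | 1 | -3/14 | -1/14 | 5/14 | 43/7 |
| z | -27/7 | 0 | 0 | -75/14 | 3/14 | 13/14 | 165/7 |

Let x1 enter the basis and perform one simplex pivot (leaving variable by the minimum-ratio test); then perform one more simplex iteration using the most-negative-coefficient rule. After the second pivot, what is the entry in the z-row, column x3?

2

Ratio test on column x1 — row 1: (18/7)/(1/7) = 18; row 2: (43/7)/(9/7) = 43/9. Minimum is 43/9 at row 2 (x3 leaves); pivot element 9/7.
Divide row 2 by 9/7; eliminate column x1 from the other rows.
Second iteration: most negative z-row entry is -6 in column x4, so x4 enters.
Ratio test on column x4 — row 1: (17/9)/(2/3) = 17/6; row 2: entry -1/6 ≤ 0. Minimum is 17/6 at row 1 (x2 leaves); pivot element 2/3.
Divide row 1 by 2/3; eliminate column x4 from the other rows.
After both pivots, the entry at the z-row, column x3 is 2.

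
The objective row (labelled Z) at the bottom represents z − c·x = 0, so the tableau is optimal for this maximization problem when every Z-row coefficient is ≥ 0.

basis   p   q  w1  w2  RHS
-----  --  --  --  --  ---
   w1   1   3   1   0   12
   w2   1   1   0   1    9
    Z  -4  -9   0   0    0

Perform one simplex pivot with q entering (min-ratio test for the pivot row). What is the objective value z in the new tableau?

Ratio test on column q — row 1: 12/3 = 4; row 2: 9/1 = 9. Minimum is 4 at row 1 (w1 leaves); pivot element 3.
Pivot on row 1; the Z-row RHS becomes 0 − (-9)·4 = 36.

36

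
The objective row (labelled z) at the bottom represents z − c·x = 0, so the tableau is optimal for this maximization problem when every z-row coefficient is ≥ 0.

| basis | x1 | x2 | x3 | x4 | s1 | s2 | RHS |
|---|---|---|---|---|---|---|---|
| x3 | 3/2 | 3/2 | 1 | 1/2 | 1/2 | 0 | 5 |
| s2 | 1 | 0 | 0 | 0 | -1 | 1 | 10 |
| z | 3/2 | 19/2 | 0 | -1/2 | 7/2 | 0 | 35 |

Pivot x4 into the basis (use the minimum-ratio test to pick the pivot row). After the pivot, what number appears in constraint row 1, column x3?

Ratio test on column x4 — row 1: 5/(1/2) = 10; row 2: entry 0 ≤ 0. Minimum is 10 at row 1 (x3 leaves); pivot element 1/2.
Divide row 1 by 1/2; eliminate column x4 from the other rows.
In the new row 1, the x3 entry is the old entry divided by the pivot: 1/(1/2) = 2.

2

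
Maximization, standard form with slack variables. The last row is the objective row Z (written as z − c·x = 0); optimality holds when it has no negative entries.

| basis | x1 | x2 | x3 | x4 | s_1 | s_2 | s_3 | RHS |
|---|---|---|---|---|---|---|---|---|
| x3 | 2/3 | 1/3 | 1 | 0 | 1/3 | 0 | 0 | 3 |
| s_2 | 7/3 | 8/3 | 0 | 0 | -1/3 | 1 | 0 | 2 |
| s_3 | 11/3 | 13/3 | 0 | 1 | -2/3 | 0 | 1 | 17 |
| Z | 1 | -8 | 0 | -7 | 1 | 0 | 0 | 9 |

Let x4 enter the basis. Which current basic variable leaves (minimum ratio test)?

s_3

Column x4 entries and ratios — x3: 0 ≤ 0, skip; s_2: 0 ≤ 0, skip; s_3: 17/1 = 17.
Smallest ratio is 17 in the row of s_3, so s_3 leaves.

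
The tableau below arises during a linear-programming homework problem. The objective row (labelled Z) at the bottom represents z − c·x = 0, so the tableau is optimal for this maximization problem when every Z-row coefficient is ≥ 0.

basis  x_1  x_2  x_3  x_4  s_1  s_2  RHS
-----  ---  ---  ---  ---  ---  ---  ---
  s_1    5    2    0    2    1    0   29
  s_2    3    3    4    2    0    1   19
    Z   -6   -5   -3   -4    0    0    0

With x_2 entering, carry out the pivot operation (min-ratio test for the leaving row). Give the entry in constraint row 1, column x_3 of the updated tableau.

-8/3

Ratio test on column x_2 — row 1: 29/2 = 29/2; row 2: 19/3 = 19/3. Minimum is 19/3 at row 2 (s_2 leaves); pivot element 3.
Divide row 2 by 3; eliminate column x_2 from the other rows.
Row 1 update in column x_3: 0 − 2·(4/3) = -8/3.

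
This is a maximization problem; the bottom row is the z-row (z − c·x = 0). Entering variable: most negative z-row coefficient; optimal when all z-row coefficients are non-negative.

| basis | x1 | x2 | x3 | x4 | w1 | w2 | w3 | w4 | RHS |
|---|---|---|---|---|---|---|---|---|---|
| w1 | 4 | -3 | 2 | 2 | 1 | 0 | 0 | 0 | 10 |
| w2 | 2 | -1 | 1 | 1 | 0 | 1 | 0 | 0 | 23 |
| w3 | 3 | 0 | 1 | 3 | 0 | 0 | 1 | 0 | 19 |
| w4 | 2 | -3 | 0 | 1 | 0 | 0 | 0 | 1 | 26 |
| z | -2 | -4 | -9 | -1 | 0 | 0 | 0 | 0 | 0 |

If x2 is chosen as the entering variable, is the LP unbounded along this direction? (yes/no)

yes

Every constraint-row entry in column x2 is ≤ 0, so increasing x2 is unbounded.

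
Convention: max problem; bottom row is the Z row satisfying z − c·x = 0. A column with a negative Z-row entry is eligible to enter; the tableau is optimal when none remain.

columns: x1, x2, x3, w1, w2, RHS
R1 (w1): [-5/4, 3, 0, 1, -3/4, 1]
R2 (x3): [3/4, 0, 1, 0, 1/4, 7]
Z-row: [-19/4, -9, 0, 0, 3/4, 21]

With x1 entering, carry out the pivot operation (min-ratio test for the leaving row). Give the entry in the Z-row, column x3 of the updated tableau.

Ratio test on column x1 — row 1: entry -5/4 ≤ 0; row 2: 7/(3/4) = 28/3. Minimum is 28/3 at row 2 (x3 leaves); pivot element 3/4.
Divide row 2 by 3/4; eliminate column x1 from the other rows.
Z-row update in column x3: 0 − (-19/4)·(4/3) = 19/3.

19/3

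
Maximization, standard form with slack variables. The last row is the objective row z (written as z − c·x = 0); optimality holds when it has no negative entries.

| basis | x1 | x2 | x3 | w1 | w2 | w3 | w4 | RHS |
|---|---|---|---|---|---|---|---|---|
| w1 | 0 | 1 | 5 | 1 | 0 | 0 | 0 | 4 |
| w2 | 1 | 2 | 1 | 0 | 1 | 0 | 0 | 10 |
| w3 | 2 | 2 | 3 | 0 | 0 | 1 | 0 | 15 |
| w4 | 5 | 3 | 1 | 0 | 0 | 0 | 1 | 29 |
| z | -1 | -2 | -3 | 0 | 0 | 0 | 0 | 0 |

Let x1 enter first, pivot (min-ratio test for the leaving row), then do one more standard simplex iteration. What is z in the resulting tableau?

201/25

Ratio test on column x1 — row 1: entry 0 ≤ 0; row 2: 10/1 = 10; row 3: 15/2 = 15/2; row 4: 29/5 = 29/5. Minimum is 29/5 at row 4 (w4 leaves); pivot element 5.
Pivot on row 4; the z-row RHS becomes 0 − (-1)·(29/5) = 29/5.
Next entering variable (most negative z-row entry -14/5): x3.
Ratio test on column x3 — row 1: 4/5 = 4/5; row 2: (21/5)/(4/5) = 21/4; row 3: (17/5)/(13/5) = 17/13; row 4: (29/5)/(1/5) = 29. Minimum is 4/5 at row 1 (w1 leaves); pivot element 5.
After the second pivot the z-row RHS is 29/5 − (-14/5)·(4/5) = 201/25.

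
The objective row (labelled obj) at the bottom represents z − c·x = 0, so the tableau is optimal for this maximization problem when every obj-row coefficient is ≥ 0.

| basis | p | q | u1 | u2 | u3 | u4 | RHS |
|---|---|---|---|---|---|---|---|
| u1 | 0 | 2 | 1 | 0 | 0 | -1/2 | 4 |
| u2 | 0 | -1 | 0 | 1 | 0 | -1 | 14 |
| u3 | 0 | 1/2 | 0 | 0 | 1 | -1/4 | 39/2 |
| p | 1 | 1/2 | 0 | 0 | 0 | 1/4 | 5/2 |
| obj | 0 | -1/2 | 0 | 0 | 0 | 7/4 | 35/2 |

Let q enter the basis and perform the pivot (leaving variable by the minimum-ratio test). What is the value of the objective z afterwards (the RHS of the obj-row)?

37/2

Ratio test on column q — row 1: 4/2 = 2; row 2: entry -1 ≤ 0; row 3: (39/2)/(1/2) = 39; row 4: (5/2)/(1/2) = 5. Minimum is 2 at row 1 (u1 leaves); pivot element 2.
Pivot on row 1; the obj-row RHS becomes 35/2 − (-1/2)·2 = 37/2.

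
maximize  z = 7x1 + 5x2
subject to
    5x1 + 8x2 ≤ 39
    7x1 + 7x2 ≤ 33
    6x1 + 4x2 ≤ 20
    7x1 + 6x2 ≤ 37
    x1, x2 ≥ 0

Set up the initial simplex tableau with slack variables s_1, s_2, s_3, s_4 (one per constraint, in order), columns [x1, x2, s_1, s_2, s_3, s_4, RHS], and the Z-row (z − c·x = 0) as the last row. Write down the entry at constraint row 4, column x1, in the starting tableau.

7

Constraint 4 has coefficient 7 on x1.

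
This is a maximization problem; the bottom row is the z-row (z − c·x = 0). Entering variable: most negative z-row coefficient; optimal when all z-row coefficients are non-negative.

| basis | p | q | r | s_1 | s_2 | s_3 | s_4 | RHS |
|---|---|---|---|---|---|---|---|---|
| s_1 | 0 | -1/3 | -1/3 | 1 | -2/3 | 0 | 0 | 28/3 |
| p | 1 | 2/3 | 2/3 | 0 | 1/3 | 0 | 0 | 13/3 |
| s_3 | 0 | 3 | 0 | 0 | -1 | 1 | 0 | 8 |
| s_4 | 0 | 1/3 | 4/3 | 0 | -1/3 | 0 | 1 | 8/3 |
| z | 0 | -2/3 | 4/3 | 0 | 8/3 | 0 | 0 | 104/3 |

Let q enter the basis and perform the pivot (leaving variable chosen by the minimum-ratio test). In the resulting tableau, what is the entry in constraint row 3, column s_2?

Ratio test on column q — row 1: entry -1/3 ≤ 0; row 2: (13/3)/(2/3) = 13/2; row 3: 8/3 = 8/3; row 4: (8/3)/(1/3) = 8. Minimum is 8/3 at row 3 (s_3 leaves); pivot element 3.
Divide row 3 by 3; eliminate column q from the other rows.
In the new row 3, the s_2 entry is the old entry divided by the pivot: (-1)/3 = -1/3.

-1/3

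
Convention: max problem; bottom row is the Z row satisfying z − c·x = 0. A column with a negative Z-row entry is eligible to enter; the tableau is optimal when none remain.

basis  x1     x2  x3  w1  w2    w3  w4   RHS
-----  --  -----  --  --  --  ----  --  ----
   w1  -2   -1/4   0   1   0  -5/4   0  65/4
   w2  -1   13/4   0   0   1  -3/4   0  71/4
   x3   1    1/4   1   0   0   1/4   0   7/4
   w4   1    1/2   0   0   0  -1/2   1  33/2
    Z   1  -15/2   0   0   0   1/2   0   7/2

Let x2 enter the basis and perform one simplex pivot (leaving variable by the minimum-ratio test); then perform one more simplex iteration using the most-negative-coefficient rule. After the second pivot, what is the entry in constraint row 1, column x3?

Ratio test on column x2 — row 1: entry -1/4 ≤ 0; row 2: (71/4)/(13/4) = 71/13; row 3: (7/4)/(1/4) = 7; row 4: (33/2)/(1/2) = 33. Minimum is 71/13 at row 2 (w2 leaves); pivot element 13/4.
Divide row 2 by 13/4; eliminate column x2 from the other rows.
Second iteration: most negative Z-row entry is -17/13 in column x1, so x1 enters.
Ratio test on column x1 — row 1: entry -27/13 ≤ 0; row 2: entry -4/13 ≤ 0; row 3: (5/13)/(14/13) = 5/14; row 4: (179/13)/(15/13) = 179/15. Minimum is 5/14 at row 3 (x3 leaves); pivot element 14/13.
Divide row 3 by 14/13; eliminate column x1 from the other rows.
After both pivots, the entry at constraint row 1, column x3 is 27/14.

27/14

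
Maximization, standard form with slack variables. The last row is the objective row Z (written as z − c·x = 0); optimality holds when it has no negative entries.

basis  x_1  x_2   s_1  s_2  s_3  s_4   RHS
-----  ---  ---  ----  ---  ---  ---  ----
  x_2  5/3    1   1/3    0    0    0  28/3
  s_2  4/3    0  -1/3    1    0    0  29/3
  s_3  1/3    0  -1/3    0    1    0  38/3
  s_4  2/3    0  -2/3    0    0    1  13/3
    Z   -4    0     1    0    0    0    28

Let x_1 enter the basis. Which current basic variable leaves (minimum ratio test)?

x_2

Column x_1 entries and ratios — x_2: (28/3)/(5/3) = 28/5; s_2: (29/3)/(4/3) = 29/4; s_3: (38/3)/(1/3) = 38; s_4: (13/3)/(2/3) = 13/2.
Smallest ratio is 28/5 in the row of x_2, so x_2 leaves.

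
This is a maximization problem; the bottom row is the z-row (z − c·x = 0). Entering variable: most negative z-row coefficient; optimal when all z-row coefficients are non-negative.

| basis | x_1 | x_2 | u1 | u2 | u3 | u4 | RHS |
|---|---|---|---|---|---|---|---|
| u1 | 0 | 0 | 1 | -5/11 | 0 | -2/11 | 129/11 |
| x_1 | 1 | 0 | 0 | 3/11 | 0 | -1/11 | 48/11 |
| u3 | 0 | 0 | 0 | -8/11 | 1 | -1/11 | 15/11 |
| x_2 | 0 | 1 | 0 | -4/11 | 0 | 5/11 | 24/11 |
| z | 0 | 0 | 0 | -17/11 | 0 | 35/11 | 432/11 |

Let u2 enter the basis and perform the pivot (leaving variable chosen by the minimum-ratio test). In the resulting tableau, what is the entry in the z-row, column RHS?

Ratio test on column u2 — row 1: entry -5/11 ≤ 0; row 2: (48/11)/(3/11) = 16; row 3: entry -8/11 ≤ 0; row 4: entry -4/11 ≤ 0. Minimum is 16 at row 2 (x_1 leaves); pivot element 3/11.
Divide row 2 by 3/11; eliminate column u2 from the other rows.
z-row update in column RHS: 432/11 − (-17/11)·16 = 64.

64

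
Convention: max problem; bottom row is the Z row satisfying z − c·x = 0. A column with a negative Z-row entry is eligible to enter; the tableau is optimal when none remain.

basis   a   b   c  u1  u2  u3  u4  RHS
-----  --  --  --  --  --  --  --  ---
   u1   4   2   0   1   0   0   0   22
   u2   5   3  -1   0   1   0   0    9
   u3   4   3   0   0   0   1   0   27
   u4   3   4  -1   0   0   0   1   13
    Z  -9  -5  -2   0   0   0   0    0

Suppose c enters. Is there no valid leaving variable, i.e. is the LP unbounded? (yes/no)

Every constraint-row entry in column c is ≤ 0, so increasing c is unbounded.

yes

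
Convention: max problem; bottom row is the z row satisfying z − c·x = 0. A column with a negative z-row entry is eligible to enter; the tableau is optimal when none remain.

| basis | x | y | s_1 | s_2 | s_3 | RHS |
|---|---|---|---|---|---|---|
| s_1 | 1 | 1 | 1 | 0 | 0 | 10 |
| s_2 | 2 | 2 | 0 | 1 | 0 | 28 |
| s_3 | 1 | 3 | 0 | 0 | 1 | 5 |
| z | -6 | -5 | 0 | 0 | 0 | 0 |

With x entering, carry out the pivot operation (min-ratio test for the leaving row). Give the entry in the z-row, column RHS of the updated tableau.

30

Ratio test on column x — row 1: 10/1 = 10; row 2: 28/2 = 14; row 3: 5/1 = 5. Minimum is 5 at row 3 (s_3 leaves); pivot element 1.
Divide row 3 by 1; eliminate column x from the other rows.
z-row update in column RHS: 0 − (-6)·5 = 30.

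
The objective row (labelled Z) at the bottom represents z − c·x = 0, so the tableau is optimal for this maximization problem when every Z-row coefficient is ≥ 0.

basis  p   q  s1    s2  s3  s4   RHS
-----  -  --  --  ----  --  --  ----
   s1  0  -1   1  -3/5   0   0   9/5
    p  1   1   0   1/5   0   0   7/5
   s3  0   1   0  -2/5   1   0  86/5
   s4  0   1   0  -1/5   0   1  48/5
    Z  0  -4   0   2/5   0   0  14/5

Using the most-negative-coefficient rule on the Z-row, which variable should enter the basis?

q

Negative Z-row entries: q: -4.
The most negative is -4 in column q, so q enters.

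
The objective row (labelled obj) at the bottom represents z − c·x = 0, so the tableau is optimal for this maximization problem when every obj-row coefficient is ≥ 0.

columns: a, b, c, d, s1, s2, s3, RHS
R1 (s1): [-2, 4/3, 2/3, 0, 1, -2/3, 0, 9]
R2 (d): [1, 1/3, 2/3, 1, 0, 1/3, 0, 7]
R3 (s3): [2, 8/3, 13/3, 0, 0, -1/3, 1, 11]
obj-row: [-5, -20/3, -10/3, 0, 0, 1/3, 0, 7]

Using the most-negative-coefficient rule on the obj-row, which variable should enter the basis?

Negative obj-row entries: a: -5, b: -20/3, c: -10/3.
The most negative is -20/3 in column b, so b enters.

b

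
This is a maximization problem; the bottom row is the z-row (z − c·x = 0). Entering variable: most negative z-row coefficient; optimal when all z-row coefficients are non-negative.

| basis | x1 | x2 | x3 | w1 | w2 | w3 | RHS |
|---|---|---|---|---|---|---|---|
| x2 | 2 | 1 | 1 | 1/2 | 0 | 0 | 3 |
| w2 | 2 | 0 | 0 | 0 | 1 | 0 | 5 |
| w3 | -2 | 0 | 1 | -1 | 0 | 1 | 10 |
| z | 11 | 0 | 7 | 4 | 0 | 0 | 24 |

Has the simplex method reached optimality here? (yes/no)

Every z-row coefficient is ≥ 0, so the tableau is optimal.

yes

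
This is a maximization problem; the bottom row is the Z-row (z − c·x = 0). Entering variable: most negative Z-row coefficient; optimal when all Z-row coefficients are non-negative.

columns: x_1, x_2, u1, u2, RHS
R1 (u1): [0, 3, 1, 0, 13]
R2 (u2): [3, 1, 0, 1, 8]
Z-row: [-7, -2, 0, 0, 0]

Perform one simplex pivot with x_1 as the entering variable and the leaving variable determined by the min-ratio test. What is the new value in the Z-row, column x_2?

Ratio test on column x_1 — row 1: entry 0 ≤ 0; row 2: 8/3 = 8/3. Minimum is 8/3 at row 2 (u2 leaves); pivot element 3.
Divide row 2 by 3; eliminate column x_1 from the other rows.
Z-row update in column x_2: -2 − (-7)·(1/3) = 1/3.

1/3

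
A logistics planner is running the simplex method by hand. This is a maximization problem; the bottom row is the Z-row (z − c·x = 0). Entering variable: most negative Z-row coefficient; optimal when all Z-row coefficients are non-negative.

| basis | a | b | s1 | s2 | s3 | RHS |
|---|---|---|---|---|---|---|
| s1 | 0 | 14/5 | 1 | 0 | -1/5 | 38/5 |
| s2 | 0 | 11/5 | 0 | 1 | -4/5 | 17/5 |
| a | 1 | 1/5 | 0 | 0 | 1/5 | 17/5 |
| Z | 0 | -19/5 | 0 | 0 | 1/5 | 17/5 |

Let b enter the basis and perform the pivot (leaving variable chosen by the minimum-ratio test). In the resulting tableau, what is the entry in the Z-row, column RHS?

Ratio test on column b — row 1: (38/5)/(14/5) = 19/7; row 2: (17/5)/(11/5) = 17/11; row 3: (17/5)/(1/5) = 17. Minimum is 17/11 at row 2 (s2 leaves); pivot element 11/5.
Divide row 2 by 11/5; eliminate column b from the other rows.
Z-row update in column RHS: 17/5 − (-19/5)·(17/11) = 102/11.

102/11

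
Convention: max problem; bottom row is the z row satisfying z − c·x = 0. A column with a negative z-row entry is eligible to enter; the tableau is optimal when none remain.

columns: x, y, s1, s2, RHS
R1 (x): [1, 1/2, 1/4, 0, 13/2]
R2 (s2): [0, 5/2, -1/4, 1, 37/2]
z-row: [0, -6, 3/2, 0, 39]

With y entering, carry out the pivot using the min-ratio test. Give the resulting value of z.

417/5

Ratio test on column y — row 1: (13/2)/(1/2) = 13; row 2: (37/2)/(5/2) = 37/5. Minimum is 37/5 at row 2 (s2 leaves); pivot element 5/2.
Pivot on row 2; the z-row RHS becomes 39 − (-6)·(37/5) = 417/5.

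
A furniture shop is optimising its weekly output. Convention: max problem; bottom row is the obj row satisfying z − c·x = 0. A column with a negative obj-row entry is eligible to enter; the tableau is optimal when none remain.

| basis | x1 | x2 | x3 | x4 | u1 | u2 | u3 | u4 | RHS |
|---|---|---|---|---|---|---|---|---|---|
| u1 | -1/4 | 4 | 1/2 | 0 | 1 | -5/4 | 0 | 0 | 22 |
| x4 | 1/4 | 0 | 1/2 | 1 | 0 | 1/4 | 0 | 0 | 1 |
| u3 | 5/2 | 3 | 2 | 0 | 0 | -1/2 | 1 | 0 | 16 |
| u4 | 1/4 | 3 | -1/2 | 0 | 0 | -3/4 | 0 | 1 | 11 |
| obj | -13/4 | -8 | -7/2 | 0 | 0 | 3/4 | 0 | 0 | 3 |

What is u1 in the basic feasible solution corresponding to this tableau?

22

u1 is basic (row 1); its value is the RHS of that row, 22.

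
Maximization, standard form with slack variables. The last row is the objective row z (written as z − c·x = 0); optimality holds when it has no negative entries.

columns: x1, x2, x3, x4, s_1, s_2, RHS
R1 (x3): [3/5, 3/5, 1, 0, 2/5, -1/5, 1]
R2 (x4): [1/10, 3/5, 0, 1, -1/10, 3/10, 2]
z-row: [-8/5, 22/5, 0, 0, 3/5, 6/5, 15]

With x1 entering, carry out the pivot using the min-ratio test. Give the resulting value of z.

Ratio test on column x1 — row 1: 1/(3/5) = 5/3; row 2: 2/(1/10) = 20. Minimum is 5/3 at row 1 (x3 leaves); pivot element 3/5.
Pivot on row 1; the z-row RHS becomes 15 − (-8/5)·(5/3) = 53/3.

53/3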